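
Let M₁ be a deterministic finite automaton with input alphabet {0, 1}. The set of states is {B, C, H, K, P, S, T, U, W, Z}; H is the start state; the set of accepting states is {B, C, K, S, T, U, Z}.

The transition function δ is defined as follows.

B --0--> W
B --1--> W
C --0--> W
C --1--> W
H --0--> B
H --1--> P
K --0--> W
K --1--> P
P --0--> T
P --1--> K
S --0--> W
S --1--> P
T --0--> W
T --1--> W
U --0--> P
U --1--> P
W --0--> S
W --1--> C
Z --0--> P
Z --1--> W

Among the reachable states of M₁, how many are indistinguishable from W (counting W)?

First remove the unreachable states {U,Z}; 8 states remain.
Initial partition by acceptance: {B,C,K,S,T} | {H,P,W}.
Split {H,P,W} by δ(·,1) → {P,W} and {H}.
Stable partition: {B,C,K,S,T} | {P,W} | {H} — 3 equivalence classes.
State W belongs to the block {P,W}, which has 2 states.

2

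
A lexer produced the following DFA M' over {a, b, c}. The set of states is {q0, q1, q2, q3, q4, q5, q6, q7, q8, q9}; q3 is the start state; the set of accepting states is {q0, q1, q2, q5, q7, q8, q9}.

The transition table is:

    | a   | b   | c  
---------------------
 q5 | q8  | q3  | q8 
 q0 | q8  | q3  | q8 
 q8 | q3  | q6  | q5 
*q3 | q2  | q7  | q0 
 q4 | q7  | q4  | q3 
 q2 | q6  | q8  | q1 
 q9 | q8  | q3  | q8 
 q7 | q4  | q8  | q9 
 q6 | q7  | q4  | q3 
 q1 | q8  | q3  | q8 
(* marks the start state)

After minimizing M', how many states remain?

Every state is reachable, so we keep all 10.
Initial partition by acceptance: {q0,q1,q2,q5,q7,q8,q9} | {q3,q4,q6}.
Refine {q0,q1,q2,q5,q7,q8,q9} on symbol a: members go to different blocks, giving {q0,q1,q5,q9} and {q2,q7,q8}.
Split {q3,q4,q6} by δ(·,b) → {q4,q6} and {q3}.
Refine {q2,q7,q8} on symbol a: members go to different blocks, giving {q2,q7} and {q8}.
No further refinement is possible. Final partition (5 blocks): {q0,q1,q5,q9} | {q4,q6} | {q2,q7} | {q3} | {q8}.

5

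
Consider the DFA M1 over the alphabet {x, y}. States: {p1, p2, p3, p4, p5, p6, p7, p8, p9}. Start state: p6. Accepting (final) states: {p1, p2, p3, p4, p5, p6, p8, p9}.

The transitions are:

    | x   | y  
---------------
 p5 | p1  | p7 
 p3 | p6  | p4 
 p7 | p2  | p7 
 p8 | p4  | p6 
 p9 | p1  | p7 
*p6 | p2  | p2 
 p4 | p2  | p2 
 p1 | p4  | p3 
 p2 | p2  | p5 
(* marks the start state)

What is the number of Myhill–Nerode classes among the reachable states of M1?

6

First remove the unreachable states {p8,p9}; 7 states remain.
P0 = {p1,p2,p3,p4,p5,p6} | {p7}.
Split {p1,p2,p3,p4,p5,p6} by δ(·,y) → {p1,p2,p3,p4,p6} and {p5}.
Split {p1,p2,p3,p4,p6} by δ(·,y) → {p1,p3,p4,p6} and {p2}.
On input x, block {p1,p3,p4,p6} splits into {p1,p3} and {p4,p6}.
Split {p1,p3} by δ(·,y) → {p1} and {p3}.
No further refinement is possible. Final partition (6 blocks): {p1} | {p7} | {p5} | {p2} | {p4,p6} | {p3}.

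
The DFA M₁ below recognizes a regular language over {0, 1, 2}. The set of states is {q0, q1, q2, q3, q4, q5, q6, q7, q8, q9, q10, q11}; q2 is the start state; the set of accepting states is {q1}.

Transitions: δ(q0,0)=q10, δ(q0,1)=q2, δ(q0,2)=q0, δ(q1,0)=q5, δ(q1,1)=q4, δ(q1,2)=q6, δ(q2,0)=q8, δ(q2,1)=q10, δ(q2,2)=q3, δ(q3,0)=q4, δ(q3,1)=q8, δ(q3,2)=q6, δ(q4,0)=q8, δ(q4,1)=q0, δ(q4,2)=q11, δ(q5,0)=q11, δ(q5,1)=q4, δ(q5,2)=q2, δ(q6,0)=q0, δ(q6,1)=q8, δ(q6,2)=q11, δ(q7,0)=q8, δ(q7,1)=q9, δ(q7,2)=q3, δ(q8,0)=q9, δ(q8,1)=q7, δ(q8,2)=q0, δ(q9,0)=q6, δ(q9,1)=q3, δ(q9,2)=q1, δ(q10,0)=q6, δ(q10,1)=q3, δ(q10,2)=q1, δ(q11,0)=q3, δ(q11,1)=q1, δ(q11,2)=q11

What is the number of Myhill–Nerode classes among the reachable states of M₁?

Every state is reachable, so we keep all 12.
Start with accepting vs non-accepting: {q1} | {q0,q2,q3,q4,q5,q6,q7,q8,q9,q10,q11}.
Split {q0,q2,q3,q4,q5,q6,q7,q8,q9,q10,q11} by δ(·,1) → {q0,q2,q3,q4,q5,q6,q7,q8,q9,q10} and {q11}.
Refine {q0,q2,q3,q4,q5,q6,q7,q8,q9,q10} on symbol 0: members go to different blocks, giving {q0,q2,q3,q4,q6,q7,q8,q9,q10} and {q5}.
Refine {q0,q2,q3,q4,q6,q7,q8,q9,q10} on symbol 2: members go to different blocks, giving {q0,q2,q3,q7,q8} and {q4,q6} and {q9,q10}.
Split {q0,q2,q3,q7,q8} by δ(·,0) → {q0,q8} and {q2,q7} and {q3}.
Stable partition: {q1} | {q0,q8} | {q11} | {q5} | {q4,q6} | {q9,q10} | {q2,q7} | {q3} — 8 equivalence classes.

8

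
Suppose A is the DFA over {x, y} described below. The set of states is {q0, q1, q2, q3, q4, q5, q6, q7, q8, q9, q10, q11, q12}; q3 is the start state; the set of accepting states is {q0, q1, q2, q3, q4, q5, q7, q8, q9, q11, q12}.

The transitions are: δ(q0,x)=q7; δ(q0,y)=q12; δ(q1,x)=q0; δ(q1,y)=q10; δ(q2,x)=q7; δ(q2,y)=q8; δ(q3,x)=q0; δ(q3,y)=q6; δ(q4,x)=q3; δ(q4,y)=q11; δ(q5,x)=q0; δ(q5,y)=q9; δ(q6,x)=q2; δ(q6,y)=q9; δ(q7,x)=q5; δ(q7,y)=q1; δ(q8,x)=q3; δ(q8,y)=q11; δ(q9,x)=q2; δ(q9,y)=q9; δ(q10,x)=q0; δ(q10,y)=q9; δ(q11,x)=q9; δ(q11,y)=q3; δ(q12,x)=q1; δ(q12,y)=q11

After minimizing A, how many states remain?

6

Reachable states from the start: {q0,q1,q2,q3,q5,q6,q7,q8,q9,q10,q11,q12}. Unreachable: {q4} — drop them.
P0 = {q0,q1,q2,q3,q5,q7,q8,q9,q11,q12} | {q6,q10}.
Split {q0,q1,q2,q3,q5,q7,q8,q9,q11,q12} by δ(·,y) → {q0,q2,q5,q7,q8,q9,q11,q12} and {q1,q3}.
Refine {q0,q2,q5,q7,q8,q9,q11,q12} on symbol x: members go to different blocks, giving {q0,q2,q5,q7,q9,q11} and {q8,q12}.
Refine {q0,q2,q5,q7,q9,q11} on symbol y: members go to different blocks, giving {q0,q2} and {q5,q9} and {q7,q11}.
Stable partition: {q0,q2} | {q6,q10} | {q1,q3} | {q8,q12} | {q5,q9} | {q7,q11} — 6 equivalence classes.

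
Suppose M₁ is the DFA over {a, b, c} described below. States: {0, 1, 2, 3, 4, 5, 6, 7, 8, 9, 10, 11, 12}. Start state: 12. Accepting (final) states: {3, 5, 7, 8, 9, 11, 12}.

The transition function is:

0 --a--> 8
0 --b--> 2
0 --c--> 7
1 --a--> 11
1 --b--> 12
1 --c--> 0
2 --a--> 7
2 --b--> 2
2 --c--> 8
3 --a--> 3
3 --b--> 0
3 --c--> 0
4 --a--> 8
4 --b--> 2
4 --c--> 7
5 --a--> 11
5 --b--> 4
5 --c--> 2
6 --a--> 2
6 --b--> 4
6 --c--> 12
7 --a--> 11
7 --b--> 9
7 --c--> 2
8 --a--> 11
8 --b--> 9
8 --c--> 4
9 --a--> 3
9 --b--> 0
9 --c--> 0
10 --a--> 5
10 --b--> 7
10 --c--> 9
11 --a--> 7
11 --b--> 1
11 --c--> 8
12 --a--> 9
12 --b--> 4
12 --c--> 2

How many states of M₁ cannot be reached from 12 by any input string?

3

Starting at 12 and following transitions, the reachable set is {0, 1, 2, 3, 4, 7, 8, 9, 11, 12}. That leaves 5, 6, 10 unreachable — 3 in total.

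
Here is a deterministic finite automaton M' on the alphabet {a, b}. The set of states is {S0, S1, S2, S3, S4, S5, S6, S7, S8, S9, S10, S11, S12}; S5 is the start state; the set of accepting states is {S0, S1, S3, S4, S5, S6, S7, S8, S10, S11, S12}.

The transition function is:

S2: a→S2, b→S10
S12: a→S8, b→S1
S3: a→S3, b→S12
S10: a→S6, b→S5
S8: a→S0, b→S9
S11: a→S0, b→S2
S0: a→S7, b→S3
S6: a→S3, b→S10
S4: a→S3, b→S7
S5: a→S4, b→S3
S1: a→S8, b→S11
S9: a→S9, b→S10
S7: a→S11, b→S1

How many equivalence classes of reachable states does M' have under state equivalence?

P0 = {S0,S1,S3,S4,S5,S6,S7,S8,S10,S11,S12} | {S2,S9}.
Refine {S0,S1,S3,S4,S5,S6,S7,S8,S10,S11,S12} on symbol b: members go to different blocks, giving {S0,S1,S3,S4,S5,S6,S7,S10,S12} and {S8,S11}.
On input a, block {S0,S1,S3,S4,S5,S6,S7,S10,S12} splits into {S0,S3,S4,S5,S6,S10} and {S1,S7,S12}.
Split {S0,S3,S4,S5,S6,S10} by δ(·,a) → {S3,S4,S5,S6,S10} and {S0}.
On input b, block {S3,S4,S5,S6,S10} splits into {S5,S6,S10} and {S3,S4}.
Split {S5,S6,S10} by δ(·,a) → {S5,S6} and {S10}.
Refine {S5,S6} on symbol b: members go to different blocks, giving {S5} and {S6}.
Split {S1,S7,S12} by δ(·,b) → {S7,S12} and {S1}.
Stable partition: {S5} | {S2,S9} | {S8,S11} | {S7,S12} | {S0} | {S3,S4} | {S10} | {S6} | {S1} — 9 equivalence classes.

9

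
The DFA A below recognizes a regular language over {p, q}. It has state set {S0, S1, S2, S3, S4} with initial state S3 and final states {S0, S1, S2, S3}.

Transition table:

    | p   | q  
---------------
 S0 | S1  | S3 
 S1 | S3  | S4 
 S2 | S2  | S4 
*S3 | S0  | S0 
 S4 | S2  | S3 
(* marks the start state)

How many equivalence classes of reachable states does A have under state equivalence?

All states are reachable from the start state.
Initial partition by acceptance: {S0,S1,S2,S3} | {S4}.
Split {S0,S1,S2,S3} by δ(·,q) → {S0,S3} and {S1,S2}.
Split {S0,S3} by δ(·,p) → {S0} and {S3}.
Refine {S1,S2} on symbol p: members go to different blocks, giving {S1} and {S2}.
No further refinement is possible. Final partition (5 blocks): {S0} | {S4} | {S1} | {S3} | {S2}.

5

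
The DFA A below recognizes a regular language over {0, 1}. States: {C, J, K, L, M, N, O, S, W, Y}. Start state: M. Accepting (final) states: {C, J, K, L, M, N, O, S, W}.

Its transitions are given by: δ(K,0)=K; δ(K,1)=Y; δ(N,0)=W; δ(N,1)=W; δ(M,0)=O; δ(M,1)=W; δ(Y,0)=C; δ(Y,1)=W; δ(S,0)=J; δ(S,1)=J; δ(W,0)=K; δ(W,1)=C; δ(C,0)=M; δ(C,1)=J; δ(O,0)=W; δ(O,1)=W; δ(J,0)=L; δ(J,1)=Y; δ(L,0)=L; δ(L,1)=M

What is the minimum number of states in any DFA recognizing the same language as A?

States {N,S} cannot be reached from the start state, so discard them.
Start with accepting vs non-accepting: {C,J,K,L,M,O,W} | {Y}.
Split {C,J,K,L,M,O,W} by δ(·,1) → {C,L,M,O,W} and {J,K}.
Refine {C,L,M,O,W} on symbol 0: members go to different blocks, giving {C,L,M,O} and {W}.
Split {C,L,M,O} by δ(·,0) → {C,L,M} and {O}.
On input 0, block {C,L,M} splits into {C,L} and {M}.
Split {C,L} by δ(·,0) → {L} and {C}.
Refine {J,K} on symbol 0: members go to different blocks, giving {J} and {K}.
Stable partition: {L} | {Y} | {J} | {W} | {O} | {M} | {C} | {K} — 8 equivalence classes.

8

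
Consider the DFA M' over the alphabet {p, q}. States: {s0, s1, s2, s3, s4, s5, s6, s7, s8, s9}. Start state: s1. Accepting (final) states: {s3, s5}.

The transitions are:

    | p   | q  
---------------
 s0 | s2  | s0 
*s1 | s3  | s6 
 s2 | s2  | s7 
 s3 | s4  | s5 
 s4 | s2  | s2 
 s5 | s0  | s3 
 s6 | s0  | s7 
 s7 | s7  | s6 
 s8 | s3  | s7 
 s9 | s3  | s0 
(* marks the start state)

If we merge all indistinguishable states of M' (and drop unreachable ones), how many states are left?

3

States {s8,s9} cannot be reached from the start state, so discard them.
Start with accepting vs non-accepting: {s3,s5} | {s0,s1,s2,s4,s6,s7}.
Refine {s0,s1,s2,s4,s6,s7} on symbol p: members go to different blocks, giving {s0,s2,s4,s6,s7} and {s1}.
Stable partition: {s3,s5} | {s0,s2,s4,s6,s7} | {s1} — 3 equivalence classes.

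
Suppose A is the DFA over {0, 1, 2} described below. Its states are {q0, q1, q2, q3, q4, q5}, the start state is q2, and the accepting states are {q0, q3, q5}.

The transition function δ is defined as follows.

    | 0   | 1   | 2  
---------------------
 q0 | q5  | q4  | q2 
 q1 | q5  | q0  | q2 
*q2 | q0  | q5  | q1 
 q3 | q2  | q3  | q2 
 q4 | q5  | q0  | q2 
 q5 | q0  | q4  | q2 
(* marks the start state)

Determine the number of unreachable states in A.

No path from q2 leads to q3; the other 5 states are all reachable.

1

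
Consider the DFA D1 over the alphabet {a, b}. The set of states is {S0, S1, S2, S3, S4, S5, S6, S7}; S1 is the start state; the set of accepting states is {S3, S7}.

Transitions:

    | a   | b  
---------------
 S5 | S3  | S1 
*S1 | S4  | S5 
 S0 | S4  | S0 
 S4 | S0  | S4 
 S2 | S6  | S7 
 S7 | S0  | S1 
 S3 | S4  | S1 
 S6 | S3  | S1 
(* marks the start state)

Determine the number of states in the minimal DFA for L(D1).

4

States {S2,S6,S7} cannot be reached from the start state, so discard them.
Initial partition by acceptance: {S3} | {S0,S1,S4,S5}.
On input a, block {S0,S1,S4,S5} splits into {S0,S1,S4} and {S5}.
Refine {S0,S1,S4} on symbol b: members go to different blocks, giving {S0,S4} and {S1}.
No further refinement is possible. Final partition (4 blocks): {S3} | {S0,S4} | {S5} | {S1}.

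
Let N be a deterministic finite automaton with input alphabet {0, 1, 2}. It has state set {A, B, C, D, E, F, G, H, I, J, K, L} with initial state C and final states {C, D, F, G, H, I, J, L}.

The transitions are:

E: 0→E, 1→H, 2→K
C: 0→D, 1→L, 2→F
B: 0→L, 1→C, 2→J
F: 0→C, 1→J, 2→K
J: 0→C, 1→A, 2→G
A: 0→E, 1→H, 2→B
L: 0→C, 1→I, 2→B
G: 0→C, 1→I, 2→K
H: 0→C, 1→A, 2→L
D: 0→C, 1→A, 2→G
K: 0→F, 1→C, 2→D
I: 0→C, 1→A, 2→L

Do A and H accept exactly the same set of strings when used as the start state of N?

No

Initial partition by acceptance: {C,D,F,G,H,I,J,L} | {A,B,E,K}.
Refine {C,D,F,G,H,I,J,L} on symbol 1: members go to different blocks, giving {C,F,G,L} and {D,H,I,J}.
On input 0, block {C,F,G,L} splits into {F,G,L} and {C}.
Split {A,B,E,K} by δ(·,0) → {A,E} and {B,K}.
The partition is now stable with 5 blocks: {F,G,L} | {A,E} | {D,H,I,J} | {C} | {B,K}.
A and H end up in different blocks, so they are distinguishable. For instance, the string 'ε' is accepted from only H.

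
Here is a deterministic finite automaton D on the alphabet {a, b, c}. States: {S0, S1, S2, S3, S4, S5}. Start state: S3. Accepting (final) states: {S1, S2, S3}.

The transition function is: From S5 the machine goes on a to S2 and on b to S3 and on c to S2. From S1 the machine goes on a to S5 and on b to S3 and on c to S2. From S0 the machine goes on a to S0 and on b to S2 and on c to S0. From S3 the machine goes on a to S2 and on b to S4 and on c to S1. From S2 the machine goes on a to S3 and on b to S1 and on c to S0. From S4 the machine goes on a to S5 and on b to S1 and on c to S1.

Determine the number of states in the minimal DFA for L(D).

6

P0 = {S1,S2,S3} | {S0,S4,S5}.
Split {S1,S2,S3} by δ(·,a) → {S2,S3} and {S1}.
Refine {S2,S3} on symbol b: members go to different blocks, giving {S2} and {S3}.
Refine {S0,S4,S5} on symbol a: members go to different blocks, giving {S0,S4} and {S5}.
On input a, block {S0,S4} splits into {S0} and {S4}.
No further refinement is possible. Final partition (6 blocks): {S2} | {S0} | {S1} | {S3} | {S5} | {S4}.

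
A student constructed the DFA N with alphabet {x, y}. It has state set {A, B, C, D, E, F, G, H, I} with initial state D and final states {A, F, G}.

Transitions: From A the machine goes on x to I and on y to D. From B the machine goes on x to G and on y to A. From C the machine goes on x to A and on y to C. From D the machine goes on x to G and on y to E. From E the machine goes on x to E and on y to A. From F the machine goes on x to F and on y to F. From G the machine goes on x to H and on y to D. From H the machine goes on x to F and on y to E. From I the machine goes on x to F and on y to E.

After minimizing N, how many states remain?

Reachable states from the start: {A,D,E,F,G,H,I}. Unreachable: {B,C} — drop them.
Start with accepting vs non-accepting: {A,F,G} | {D,E,H,I}.
Split {A,F,G} by δ(·,x) → {A,G} and {F}.
On input x, block {D,E,H,I} splits into {H,I} and {D} and {E}.
The partition is now stable with 5 blocks: {A,G} | {H,I} | {F} | {D} | {E}.

5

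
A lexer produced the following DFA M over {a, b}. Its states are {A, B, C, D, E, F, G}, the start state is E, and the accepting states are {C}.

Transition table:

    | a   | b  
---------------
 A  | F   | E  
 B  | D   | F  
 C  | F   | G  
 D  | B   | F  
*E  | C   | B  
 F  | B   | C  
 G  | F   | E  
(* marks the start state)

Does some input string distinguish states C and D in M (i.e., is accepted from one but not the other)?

First remove the unreachable states {A}; 6 states remain.
Start with accepting vs non-accepting: {C} | {B,D,E,F,G}.
Split {B,D,E,F,G} by δ(·,a) → {B,D,F,G} and {E}.
Refine {B,D,F,G} on symbol b: members go to different blocks, giving {B,D} and {F} and {G}.
Stable partition: {C} | {B,D} | {E} | {F} | {G} — 5 equivalence classes.
C and D end up in different blocks, so they are distinguishable. For instance, the string 'ε' is accepted from only C.

Yes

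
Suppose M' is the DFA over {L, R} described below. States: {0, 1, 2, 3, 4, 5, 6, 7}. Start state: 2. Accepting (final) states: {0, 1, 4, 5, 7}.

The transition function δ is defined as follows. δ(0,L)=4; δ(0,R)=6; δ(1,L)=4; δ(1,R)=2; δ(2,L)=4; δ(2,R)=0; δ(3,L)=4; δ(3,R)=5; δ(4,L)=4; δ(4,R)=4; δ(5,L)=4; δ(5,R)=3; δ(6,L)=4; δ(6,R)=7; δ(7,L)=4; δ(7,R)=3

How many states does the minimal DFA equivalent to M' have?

States {1} cannot be reached from the start state, so discard them.
Initial partition by acceptance: {0,4,5,7} | {2,3,6}.
On input R, block {0,4,5,7} splits into {0,5,7} and {4}.
The partition is now stable with 3 blocks: {0,5,7} | {2,3,6} | {4}.

3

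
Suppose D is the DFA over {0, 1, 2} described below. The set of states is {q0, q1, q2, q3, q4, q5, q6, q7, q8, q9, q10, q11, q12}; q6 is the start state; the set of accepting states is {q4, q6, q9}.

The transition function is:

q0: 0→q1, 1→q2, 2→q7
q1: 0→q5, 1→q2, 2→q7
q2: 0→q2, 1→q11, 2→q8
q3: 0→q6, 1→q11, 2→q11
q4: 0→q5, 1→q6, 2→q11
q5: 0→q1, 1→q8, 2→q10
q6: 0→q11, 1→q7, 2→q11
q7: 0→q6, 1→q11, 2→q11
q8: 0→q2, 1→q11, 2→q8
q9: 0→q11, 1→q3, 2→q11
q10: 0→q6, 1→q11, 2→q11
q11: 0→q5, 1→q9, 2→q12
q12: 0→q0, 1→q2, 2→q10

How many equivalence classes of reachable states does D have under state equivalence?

First remove the unreachable states {q4}; 12 states remain.
Initial partition by acceptance: {q6,q9} | {q0,q1,q2,q3,q5,q7,q8,q10,q11,q12}.
Refine {q0,q1,q2,q3,q5,q7,q8,q10,q11,q12} on symbol 0: members go to different blocks, giving {q0,q1,q2,q5,q8,q11,q12} and {q3,q7,q10}.
Split {q0,q1,q2,q5,q8,q11,q12} by δ(·,1) → {q0,q1,q2,q5,q8,q12} and {q11}.
Split {q0,q1,q2,q5,q8,q12} by δ(·,1) → {q0,q1,q5,q12} and {q2,q8}.
The partition is now stable with 5 blocks: {q6,q9} | {q0,q1,q5,q12} | {q3,q7,q10} | {q11} | {q2,q8}.

5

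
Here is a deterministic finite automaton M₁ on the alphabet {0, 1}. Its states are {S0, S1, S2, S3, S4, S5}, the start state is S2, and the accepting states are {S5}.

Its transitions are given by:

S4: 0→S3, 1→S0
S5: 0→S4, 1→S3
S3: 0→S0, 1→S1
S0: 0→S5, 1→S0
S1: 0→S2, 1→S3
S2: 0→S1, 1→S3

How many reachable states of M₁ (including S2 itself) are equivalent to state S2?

All states are reachable from the start state.
Start with accepting vs non-accepting: {S5} | {S0,S1,S2,S3,S4}.
On input 0, block {S0,S1,S2,S3,S4} splits into {S1,S2,S3,S4} and {S0}.
Refine {S1,S2,S3,S4} on symbol 0: members go to different blocks, giving {S1,S2,S4} and {S3}.
Split {S1,S2,S4} by δ(·,0) → {S1,S2} and {S4}.
Stable partition: {S5} | {S1,S2} | {S0} | {S3} | {S4} — 5 equivalence classes.
State S2 belongs to the block {S1,S2}, which has 2 states.

2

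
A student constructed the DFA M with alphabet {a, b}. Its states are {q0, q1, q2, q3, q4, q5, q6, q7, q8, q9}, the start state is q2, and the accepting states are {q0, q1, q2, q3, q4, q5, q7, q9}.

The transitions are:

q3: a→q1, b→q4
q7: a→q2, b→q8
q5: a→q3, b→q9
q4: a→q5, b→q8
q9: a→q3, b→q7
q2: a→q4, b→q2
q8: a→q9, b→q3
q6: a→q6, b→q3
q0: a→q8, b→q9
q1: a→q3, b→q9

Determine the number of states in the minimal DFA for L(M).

7

States {q0,q6} cannot be reached from the start state, so discard them.
Start with accepting vs non-accepting: {q1,q2,q3,q4,q5,q7,q9} | {q8}.
Refine {q1,q2,q3,q4,q5,q7,q9} on symbol b: members go to different blocks, giving {q1,q2,q3,q5,q9} and {q4,q7}.
On input a, block {q1,q2,q3,q5,q9} splits into {q1,q3,q5,q9} and {q2}.
Refine {q1,q3,q5,q9} on symbol b: members go to different blocks, giving {q1,q5} and {q3,q9}.
On input a, block {q4,q7} splits into {q4} and {q7}.
Refine {q3,q9} on symbol a: members go to different blocks, giving {q3} and {q9}.
No further refinement is possible. Final partition (7 blocks): {q1,q5} | {q8} | {q4} | {q2} | {q3} | {q7} | {q9}.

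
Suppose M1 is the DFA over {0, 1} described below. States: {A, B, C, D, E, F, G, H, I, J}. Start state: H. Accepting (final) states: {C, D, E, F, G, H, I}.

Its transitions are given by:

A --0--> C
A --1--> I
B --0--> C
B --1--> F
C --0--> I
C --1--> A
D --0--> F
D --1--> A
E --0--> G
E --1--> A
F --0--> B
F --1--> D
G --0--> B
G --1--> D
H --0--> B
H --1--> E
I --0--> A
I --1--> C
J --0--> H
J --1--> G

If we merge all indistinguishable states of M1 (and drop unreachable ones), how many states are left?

3

First remove the unreachable states {J}; 9 states remain.
P0 = {C,D,E,F,G,H,I} | {A,B}.
Split {C,D,E,F,G,H,I} by δ(·,0) → {F,G,H,I} and {C,D,E}.
The partition is now stable with 3 blocks: {F,G,H,I} | {A,B} | {C,D,E}.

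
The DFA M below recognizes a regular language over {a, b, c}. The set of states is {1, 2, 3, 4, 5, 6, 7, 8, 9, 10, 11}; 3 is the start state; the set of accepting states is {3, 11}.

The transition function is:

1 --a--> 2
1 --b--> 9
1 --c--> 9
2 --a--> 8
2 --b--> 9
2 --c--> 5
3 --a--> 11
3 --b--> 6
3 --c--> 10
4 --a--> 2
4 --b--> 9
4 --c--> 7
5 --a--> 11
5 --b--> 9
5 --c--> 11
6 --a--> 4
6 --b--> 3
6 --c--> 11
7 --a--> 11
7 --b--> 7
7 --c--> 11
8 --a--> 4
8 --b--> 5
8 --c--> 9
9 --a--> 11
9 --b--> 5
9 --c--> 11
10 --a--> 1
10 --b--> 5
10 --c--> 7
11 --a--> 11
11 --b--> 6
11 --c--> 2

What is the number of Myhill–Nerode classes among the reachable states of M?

4

Every state is reachable, so we keep all 11.
Start with accepting vs non-accepting: {3,11} | {1,2,4,5,6,7,8,9,10}.
On input a, block {1,2,4,5,6,7,8,9,10} splits into {1,2,4,6,8,10} and {5,7,9}.
Refine {1,2,4,6,8,10} on symbol b: members go to different blocks, giving {1,2,4,8,10} and {6}.
Stable partition: {3,11} | {1,2,4,8,10} | {5,7,9} | {6} — 4 equivalence classes.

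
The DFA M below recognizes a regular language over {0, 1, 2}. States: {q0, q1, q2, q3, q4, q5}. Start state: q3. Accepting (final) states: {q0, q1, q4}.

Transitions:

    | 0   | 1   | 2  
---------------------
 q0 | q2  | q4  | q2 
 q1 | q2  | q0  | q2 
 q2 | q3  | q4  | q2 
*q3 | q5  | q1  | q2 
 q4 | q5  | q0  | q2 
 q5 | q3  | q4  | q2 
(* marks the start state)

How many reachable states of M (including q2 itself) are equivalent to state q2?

Initial partition by acceptance: {q0,q1,q4} | {q2,q3,q5}.
No further refinement is possible. Final partition (2 blocks): {q0,q1,q4} | {q2,q3,q5}.
State q2 belongs to the block {q2,q3,q5}, which has 3 states.

3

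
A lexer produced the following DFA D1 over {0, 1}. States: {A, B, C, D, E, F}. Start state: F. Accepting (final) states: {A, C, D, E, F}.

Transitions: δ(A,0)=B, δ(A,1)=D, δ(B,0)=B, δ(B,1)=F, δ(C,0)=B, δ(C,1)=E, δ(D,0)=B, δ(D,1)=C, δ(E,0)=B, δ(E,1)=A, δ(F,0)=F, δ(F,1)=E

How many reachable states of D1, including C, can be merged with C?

4

P0 = {A,C,D,E,F} | {B}.
Split {A,C,D,E,F} by δ(·,0) → {A,C,D,E} and {F}.
The partition is now stable with 3 blocks: {A,C,D,E} | {B} | {F}.
State C belongs to the block {A,C,D,E}, which has 4 states.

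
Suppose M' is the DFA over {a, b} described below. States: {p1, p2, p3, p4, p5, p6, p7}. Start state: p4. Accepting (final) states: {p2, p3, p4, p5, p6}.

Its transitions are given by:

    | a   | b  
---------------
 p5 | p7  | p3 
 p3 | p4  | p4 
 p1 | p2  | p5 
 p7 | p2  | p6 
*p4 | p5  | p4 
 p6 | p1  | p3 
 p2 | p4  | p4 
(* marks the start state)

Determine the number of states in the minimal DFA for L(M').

4

All states are reachable from the start state.
Start with accepting vs non-accepting: {p2,p3,p4,p5,p6} | {p1,p7}.
Refine {p2,p3,p4,p5,p6} on symbol a: members go to different blocks, giving {p2,p3,p4} and {p5,p6}.
On input a, block {p2,p3,p4} splits into {p2,p3} and {p4}.
No further refinement is possible. Final partition (4 blocks): {p2,p3} | {p1,p7} | {p5,p6} | {p4}.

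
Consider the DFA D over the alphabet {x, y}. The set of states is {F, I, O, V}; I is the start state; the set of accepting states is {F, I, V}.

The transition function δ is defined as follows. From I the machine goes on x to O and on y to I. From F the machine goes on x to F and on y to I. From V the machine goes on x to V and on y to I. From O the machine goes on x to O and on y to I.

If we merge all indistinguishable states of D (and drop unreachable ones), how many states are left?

2

Reachable states from the start: {I,O}. Unreachable: {F,V} — drop them.
Initial partition by acceptance: {I} | {O}.
The partition is now stable with 2 blocks: {I} | {O}.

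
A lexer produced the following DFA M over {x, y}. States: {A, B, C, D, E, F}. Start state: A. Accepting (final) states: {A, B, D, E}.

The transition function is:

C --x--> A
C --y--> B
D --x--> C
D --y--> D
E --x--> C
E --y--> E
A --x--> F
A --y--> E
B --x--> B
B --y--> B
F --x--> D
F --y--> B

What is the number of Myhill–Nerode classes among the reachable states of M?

3

All states are reachable from the start state.
Start with accepting vs non-accepting: {A,B,D,E} | {C,F}.
On input x, block {A,B,D,E} splits into {A,D,E} and {B}.
The partition is now stable with 3 blocks: {A,D,E} | {C,F} | {B}.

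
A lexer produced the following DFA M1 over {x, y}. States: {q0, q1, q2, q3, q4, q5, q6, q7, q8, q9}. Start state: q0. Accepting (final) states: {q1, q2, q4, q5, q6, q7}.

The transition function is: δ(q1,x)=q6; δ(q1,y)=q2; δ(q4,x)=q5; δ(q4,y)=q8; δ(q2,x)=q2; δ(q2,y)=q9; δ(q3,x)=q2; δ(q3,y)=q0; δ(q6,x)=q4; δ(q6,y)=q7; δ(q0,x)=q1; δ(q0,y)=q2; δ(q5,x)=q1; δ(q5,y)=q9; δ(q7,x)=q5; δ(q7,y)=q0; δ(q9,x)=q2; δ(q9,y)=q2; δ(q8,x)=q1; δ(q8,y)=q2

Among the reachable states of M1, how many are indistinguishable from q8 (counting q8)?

States {q3} cannot be reached from the start state, so discard them.
Initial partition by acceptance: {q1,q2,q4,q5,q6,q7} | {q0,q8,q9}.
On input y, block {q1,q2,q4,q5,q6,q7} splits into {q2,q4,q5,q7} and {q1,q6}.
Split {q2,q4,q5,q7} by δ(·,x) → {q2,q4,q7} and {q5}.
Split {q2,q4,q7} by δ(·,x) → {q4,q7} and {q2}.
Split {q0,q8,q9} by δ(·,x) → {q0,q8} and {q9}.
Split {q1,q6} by δ(·,x) → {q1} and {q6}.
The partition is now stable with 7 blocks: {q4,q7} | {q0,q8} | {q1} | {q5} | {q2} | {q9} | {q6}.
State q8 belongs to the block {q0,q8}, which has 2 states.

2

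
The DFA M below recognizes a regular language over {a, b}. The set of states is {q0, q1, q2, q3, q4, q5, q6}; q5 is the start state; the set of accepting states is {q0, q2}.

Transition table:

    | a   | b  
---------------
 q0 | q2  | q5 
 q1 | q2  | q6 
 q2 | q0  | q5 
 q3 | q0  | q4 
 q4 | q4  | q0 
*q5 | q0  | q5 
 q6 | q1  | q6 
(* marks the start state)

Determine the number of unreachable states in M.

No path from q5 leads to q1, q3, q4, q6; the other 3 states are all reachable.

4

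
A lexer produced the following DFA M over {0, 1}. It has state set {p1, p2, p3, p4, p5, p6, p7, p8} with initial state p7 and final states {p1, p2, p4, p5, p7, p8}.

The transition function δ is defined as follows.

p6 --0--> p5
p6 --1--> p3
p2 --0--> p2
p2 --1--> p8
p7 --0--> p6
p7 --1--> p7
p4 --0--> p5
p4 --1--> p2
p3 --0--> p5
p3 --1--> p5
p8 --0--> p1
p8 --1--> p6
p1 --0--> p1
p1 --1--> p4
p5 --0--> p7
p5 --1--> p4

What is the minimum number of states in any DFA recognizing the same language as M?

P0 = {p1,p2,p4,p5,p7,p8} | {p3,p6}.
On input 0, block {p1,p2,p4,p5,p7,p8} splits into {p1,p2,p4,p5,p8} and {p7}.
Refine {p1,p2,p4,p5,p8} on symbol 0: members go to different blocks, giving {p1,p2,p4,p8} and {p5}.
On input 0, block {p1,p2,p4,p8} splits into {p1,p2,p8} and {p4}.
Split {p1,p2,p8} by δ(·,1) → {p1} and {p2} and {p8}.
Refine {p3,p6} on symbol 1: members go to different blocks, giving {p3} and {p6}.
Stable partition: {p1} | {p3} | {p7} | {p5} | {p4} | {p2} | {p8} | {p6} — 8 equivalence classes.

8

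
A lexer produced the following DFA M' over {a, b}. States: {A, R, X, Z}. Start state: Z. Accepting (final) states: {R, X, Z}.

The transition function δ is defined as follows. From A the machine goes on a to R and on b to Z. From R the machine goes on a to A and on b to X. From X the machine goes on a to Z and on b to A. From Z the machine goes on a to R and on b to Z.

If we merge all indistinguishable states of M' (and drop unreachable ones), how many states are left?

Every state is reachable, so we keep all 4.
Initial partition by acceptance: {R,X,Z} | {A}.
On input a, block {R,X,Z} splits into {X,Z} and {R}.
On input a, block {X,Z} splits into {Z} and {X}.
The partition is now stable with 4 blocks: {Z} | {A} | {R} | {X}.

4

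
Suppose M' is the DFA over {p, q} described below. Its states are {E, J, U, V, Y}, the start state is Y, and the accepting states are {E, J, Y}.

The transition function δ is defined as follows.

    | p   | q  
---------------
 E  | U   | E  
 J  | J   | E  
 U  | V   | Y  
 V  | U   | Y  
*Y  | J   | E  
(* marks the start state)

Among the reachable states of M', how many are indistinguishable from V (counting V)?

2

Start with accepting vs non-accepting: {E,J,Y} | {U,V}.
Refine {E,J,Y} on symbol p: members go to different blocks, giving {J,Y} and {E}.
Stable partition: {J,Y} | {U,V} | {E} — 3 equivalence classes.
State V belongs to the block {U,V}, which has 2 states.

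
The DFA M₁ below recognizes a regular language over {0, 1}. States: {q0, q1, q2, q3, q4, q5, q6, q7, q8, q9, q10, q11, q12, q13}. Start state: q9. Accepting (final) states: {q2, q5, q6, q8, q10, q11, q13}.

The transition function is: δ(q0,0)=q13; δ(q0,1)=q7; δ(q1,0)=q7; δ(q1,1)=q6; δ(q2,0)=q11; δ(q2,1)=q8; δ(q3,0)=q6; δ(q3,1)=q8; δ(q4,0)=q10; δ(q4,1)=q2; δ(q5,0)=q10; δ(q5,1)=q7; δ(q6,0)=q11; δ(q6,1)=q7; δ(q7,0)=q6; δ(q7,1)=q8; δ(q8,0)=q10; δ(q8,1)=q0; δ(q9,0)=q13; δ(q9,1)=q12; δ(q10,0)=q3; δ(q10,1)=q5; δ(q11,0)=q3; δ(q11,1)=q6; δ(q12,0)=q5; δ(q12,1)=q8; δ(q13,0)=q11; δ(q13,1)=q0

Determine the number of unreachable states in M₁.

No path from q9 leads to q1, q2, q4; the other 11 states are all reachable.

3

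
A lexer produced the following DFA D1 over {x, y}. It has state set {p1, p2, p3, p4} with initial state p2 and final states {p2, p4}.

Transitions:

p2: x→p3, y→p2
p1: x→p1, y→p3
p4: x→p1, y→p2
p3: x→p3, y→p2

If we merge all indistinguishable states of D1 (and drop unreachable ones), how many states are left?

First remove the unreachable states {p1,p4}; 2 states remain.
P0 = {p2} | {p3}.
The partition is now stable with 2 blocks: {p2} | {p3}.

2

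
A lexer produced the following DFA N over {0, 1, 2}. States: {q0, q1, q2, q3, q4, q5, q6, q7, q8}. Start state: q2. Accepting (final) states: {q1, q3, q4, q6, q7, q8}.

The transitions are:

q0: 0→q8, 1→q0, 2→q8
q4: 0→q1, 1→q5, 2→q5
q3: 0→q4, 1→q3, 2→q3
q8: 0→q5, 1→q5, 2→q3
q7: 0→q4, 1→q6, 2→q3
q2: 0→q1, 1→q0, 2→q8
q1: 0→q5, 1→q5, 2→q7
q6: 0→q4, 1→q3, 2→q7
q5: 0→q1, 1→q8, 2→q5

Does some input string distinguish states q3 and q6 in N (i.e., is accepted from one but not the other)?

Every state is reachable, so we keep all 9.
Start with accepting vs non-accepting: {q1,q3,q4,q6,q7,q8} | {q0,q2,q5}.
Refine {q1,q3,q4,q6,q7,q8} on symbol 0: members go to different blocks, giving {q3,q4,q6,q7} and {q1,q8}.
On input 0, block {q3,q4,q6,q7} splits into {q3,q6,q7} and {q4}.
On input 1, block {q0,q2,q5} splits into {q0,q2} and {q5}.
Stable partition: {q3,q6,q7} | {q0,q2} | {q1,q8} | {q4} | {q5} — 5 equivalence classes.
q3 and q6 lie in the same block of the stable partition, so they are equivalent — no string distinguishes them.

No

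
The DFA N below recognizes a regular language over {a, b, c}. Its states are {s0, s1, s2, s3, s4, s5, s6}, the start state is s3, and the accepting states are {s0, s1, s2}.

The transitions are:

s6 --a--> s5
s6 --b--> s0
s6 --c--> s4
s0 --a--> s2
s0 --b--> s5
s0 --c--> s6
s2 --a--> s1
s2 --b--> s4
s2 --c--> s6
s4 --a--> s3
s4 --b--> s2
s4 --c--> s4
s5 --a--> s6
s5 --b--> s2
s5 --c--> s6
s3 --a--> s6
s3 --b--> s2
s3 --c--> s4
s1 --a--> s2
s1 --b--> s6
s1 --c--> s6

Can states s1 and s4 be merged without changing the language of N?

All states are reachable from the start state.
Initial partition by acceptance: {s0,s1,s2} | {s3,s4,s5,s6}.
Stable partition: {s0,s1,s2} | {s3,s4,s5,s6} — 2 equivalence classes.
s1 and s4 end up in different blocks, so they are distinguishable. For instance, the string 'ε' is accepted from only s1.

No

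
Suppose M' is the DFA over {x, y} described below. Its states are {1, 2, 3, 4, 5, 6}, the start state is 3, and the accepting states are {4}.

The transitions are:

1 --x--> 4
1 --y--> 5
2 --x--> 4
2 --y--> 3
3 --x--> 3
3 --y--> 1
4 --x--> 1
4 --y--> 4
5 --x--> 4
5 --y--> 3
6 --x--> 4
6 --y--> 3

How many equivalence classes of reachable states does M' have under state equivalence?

States {2,6} cannot be reached from the start state, so discard them.
P0 = {4} | {1,3,5}.
Split {1,3,5} by δ(·,x) → {1,5} and {3}.
On input y, block {1,5} splits into {1} and {5}.
Stable partition: {4} | {1} | {3} | {5} — 4 equivalence classes.

4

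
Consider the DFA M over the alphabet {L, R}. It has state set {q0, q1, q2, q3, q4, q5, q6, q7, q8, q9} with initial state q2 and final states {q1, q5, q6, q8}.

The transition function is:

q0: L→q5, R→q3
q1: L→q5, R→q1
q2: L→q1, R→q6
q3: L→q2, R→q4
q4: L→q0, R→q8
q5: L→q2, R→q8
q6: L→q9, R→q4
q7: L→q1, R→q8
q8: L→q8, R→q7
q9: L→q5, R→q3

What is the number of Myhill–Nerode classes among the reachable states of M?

Every state is reachable, so we keep all 10.
P0 = {q1,q5,q6,q8} | {q0,q2,q3,q4,q7,q9}.
Refine {q1,q5,q6,q8} on symbol L: members go to different blocks, giving {q1,q8} and {q5,q6}.
On input L, block {q1,q8} splits into {q1} and {q8}.
On input L, block {q0,q2,q3,q4,q7,q9} splits into {q0,q9} and {q2,q7} and {q3,q4}.
Split {q5,q6} by δ(·,L) → {q5} and {q6}.
On input R, block {q2,q7} splits into {q2} and {q7}.
Refine {q3,q4} on symbol L: members go to different blocks, giving {q3} and {q4}.
Stable partition: {q1} | {q0,q9} | {q5} | {q8} | {q2} | {q3} | {q6} | {q7} | {q4} — 9 equivalence classes.

9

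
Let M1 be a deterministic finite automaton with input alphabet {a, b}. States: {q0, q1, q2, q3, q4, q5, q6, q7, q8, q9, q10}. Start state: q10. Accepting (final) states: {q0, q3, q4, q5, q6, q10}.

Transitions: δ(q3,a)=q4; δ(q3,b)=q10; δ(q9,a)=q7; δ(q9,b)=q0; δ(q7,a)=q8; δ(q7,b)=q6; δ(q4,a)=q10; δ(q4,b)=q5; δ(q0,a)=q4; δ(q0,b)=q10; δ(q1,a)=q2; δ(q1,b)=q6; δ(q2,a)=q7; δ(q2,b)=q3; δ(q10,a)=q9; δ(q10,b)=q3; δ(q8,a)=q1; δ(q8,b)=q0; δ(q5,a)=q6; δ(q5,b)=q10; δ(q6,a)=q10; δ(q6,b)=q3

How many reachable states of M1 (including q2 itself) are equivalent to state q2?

P0 = {q0,q3,q4,q5,q6,q10} | {q1,q2,q7,q8,q9}.
Split {q0,q3,q4,q5,q6,q10} by δ(·,a) → {q0,q3,q4,q5,q6} and {q10}.
Refine {q0,q3,q4,q5,q6} on symbol a: members go to different blocks, giving {q0,q3,q5} and {q4,q6}.
Split {q1,q2,q7,q8,q9} by δ(·,b) → {q2,q8,q9} and {q1,q7}.
The partition is now stable with 5 blocks: {q0,q3,q5} | {q2,q8,q9} | {q10} | {q4,q6} | {q1,q7}.
State q2 belongs to the block {q2,q8,q9}, which has 3 states.

3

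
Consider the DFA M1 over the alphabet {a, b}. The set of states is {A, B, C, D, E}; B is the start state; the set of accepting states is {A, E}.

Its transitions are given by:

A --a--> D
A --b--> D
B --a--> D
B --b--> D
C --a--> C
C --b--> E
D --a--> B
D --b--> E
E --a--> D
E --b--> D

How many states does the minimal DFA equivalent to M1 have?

Reachable states from the start: {B,D,E}. Unreachable: {A,C} — drop them.
P0 = {E} | {B,D}.
On input b, block {B,D} splits into {B} and {D}.
No further refinement is possible. Final partition (3 blocks): {E} | {B} | {D}.

3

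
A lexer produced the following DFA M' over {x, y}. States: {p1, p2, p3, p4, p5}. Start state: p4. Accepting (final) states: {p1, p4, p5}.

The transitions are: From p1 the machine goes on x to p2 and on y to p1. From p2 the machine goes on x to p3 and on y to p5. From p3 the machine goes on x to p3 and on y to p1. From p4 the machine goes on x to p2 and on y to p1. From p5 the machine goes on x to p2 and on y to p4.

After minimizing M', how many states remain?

All states are reachable from the start state.
Initial partition by acceptance: {p1,p4,p5} | {p2,p3}.
The partition is now stable with 2 blocks: {p1,p4,p5} | {p2,p3}.

2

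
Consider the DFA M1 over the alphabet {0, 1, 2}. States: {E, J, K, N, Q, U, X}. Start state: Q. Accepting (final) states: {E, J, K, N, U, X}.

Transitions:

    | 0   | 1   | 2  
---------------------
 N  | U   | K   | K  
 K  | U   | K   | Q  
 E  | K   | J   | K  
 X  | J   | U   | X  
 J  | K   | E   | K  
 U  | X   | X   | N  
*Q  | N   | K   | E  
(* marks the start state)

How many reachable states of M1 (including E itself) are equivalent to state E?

2

Every state is reachable, so we keep all 7.
Start with accepting vs non-accepting: {E,J,K,N,U,X} | {Q}.
Split {E,J,K,N,U,X} by δ(·,2) → {E,J,N,U,X} and {K}.
Refine {E,J,N,U,X} on symbol 0: members go to different blocks, giving {N,U,X} and {E,J}.
Refine {N,U,X} on symbol 0: members go to different blocks, giving {N,U} and {X}.
Split {N,U} by δ(·,0) → {N} and {U}.
No further refinement is possible. Final partition (6 blocks): {N} | {Q} | {K} | {E,J} | {X} | {U}.
State E belongs to the block {E,J}, which has 2 states.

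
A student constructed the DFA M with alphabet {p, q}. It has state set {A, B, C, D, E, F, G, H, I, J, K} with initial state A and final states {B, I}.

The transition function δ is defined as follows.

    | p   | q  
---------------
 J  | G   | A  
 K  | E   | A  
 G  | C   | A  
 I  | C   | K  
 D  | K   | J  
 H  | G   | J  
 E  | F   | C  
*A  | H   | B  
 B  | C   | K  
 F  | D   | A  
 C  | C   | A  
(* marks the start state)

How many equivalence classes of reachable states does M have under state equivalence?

States {I} cannot be reached from the start state, so discard them.
Start with accepting vs non-accepting: {B} | {A,C,D,E,F,G,H,J,K}.
Refine {A,C,D,E,F,G,H,J,K} on symbol q: members go to different blocks, giving {C,D,E,F,G,H,J,K} and {A}.
Refine {C,D,E,F,G,H,J,K} on symbol q: members go to different blocks, giving {C,F,G,J,K} and {D,E,H}.
Refine {C,F,G,J,K} on symbol p: members go to different blocks, giving {C,G,J} and {F,K}.
Refine {D,E,H} on symbol p: members go to different blocks, giving {D,E} and {H}.
Stable partition: {B} | {C,G,J} | {A} | {D,E} | {F,K} | {H} — 6 equivalence classes.

6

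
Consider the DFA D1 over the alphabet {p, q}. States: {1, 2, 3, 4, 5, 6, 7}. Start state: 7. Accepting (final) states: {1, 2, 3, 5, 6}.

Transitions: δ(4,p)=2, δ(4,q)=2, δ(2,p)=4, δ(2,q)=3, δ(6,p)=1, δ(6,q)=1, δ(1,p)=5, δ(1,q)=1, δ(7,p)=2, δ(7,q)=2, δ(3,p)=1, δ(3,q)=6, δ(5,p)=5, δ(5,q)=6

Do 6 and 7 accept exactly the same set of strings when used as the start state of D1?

No

Every state is reachable, so we keep all 7.
P0 = {1,2,3,5,6} | {4,7}.
Refine {1,2,3,5,6} on symbol p: members go to different blocks, giving {1,3,5,6} and {2}.
Stable partition: {1,3,5,6} | {4,7} | {2} — 3 equivalence classes.
6 and 7 end up in different blocks, so they are distinguishable. For instance, the string 'ε' is accepted from only 6.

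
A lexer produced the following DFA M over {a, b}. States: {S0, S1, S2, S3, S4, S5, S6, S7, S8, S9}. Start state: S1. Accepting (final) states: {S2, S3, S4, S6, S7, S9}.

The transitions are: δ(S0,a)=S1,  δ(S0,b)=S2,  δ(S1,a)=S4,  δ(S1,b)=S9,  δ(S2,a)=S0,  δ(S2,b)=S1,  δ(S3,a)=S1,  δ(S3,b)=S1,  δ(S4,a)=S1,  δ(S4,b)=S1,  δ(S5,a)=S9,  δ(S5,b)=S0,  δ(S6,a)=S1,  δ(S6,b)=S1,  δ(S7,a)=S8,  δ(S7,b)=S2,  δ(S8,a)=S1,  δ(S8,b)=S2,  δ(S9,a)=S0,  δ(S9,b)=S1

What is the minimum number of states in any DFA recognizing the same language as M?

4

First remove the unreachable states {S3,S5,S6,S7,S8}; 5 states remain.
P0 = {S2,S4,S9} | {S0,S1}.
Refine {S0,S1} on symbol a: members go to different blocks, giving {S0} and {S1}.
Refine {S2,S4,S9} on symbol a: members go to different blocks, giving {S2,S9} and {S4}.
Stable partition: {S2,S9} | {S0} | {S1} | {S4} — 4 equivalence classes.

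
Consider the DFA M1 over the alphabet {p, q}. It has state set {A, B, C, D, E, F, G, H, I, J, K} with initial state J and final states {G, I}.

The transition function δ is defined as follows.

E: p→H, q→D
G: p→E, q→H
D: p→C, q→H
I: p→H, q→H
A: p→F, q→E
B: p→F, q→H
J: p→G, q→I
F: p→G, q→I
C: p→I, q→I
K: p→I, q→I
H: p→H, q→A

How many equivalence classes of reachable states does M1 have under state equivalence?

4

States {B,K} cannot be reached from the start state, so discard them.
Start with accepting vs non-accepting: {G,I} | {A,C,D,E,F,H,J}.
Refine {A,C,D,E,F,H,J} on symbol p: members go to different blocks, giving {A,D,E,H} and {C,F,J}.
On input p, block {A,D,E,H} splits into {A,D} and {E,H}.
Stable partition: {G,I} | {A,D} | {C,F,J} | {E,H} — 4 equivalence classes.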